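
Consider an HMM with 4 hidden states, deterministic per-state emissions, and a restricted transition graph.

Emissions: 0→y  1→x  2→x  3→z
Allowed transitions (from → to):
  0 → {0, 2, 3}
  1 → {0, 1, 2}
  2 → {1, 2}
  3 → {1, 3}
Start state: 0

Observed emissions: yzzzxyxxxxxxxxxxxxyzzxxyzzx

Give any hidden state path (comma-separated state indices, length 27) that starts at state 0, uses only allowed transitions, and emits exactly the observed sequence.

0,3,3,3,1,0,2,2,1,1,1,2,1,2,1,2,1,1,0,3,3,1,1,0,3,3,1

  t0 'y' -> {0}, take 0 (start)
  t1 'z' -> {3}, take 3 (0->3 ok)
  t2 'z' -> {3}, take 3 (3->3 ok)
  t3 'z' -> {3}, take 3 (3->3 ok)
  t4 'x' -> {1,2}, take 1 (3->1 ok)
  t5 'y' -> {0}, take 0 (1->0 ok)
  t6 'x' -> {1,2}, take 2 (0->2 ok)
  t7 'x' -> {1,2}, take 2 (2->2 ok)
  t8 'x' -> {1,2}, take 1 (2->1 ok)
  t9 'x' -> {1,2}, take 1 (1->1 ok)
  t10 'x' -> {1,2}, take 1 (1->1 ok)
  t11 'x' -> {1,2}, take 2 (1->2 ok)
  t12 'x' -> {1,2}, take 1 (2->1 ok)
  t13 'x' -> {1,2}, take 2 (1->2 ok)
  t14 'x' -> {1,2}, take 1 (2->1 ok)
  t15 'x' -> {1,2}, take 2 (1->2 ok)
  t16 'x' -> {1,2}, take 1 (2->1 ok)
  t17 'x' -> {1,2}, take 1 (1->1 ok)
  t18 'y' -> {0}, take 0 (1->0 ok)
  t19 'z' -> {3}, take 3 (0->3 ok)
  t20 'z' -> {3}, take 3 (3->3 ok)
  t21 'x' -> {1,2}, take 1 (3->1 ok)
  t22 'x' -> {1,2}, take 1 (1->1 ok)
  t23 'y' -> {0}, take 0 (1->0 ok)
  t24 'z' -> {3}, take 3 (0->3 ok)
  t25 'z' -> {3}, take 3 (3->3 ok)
  t26 'x' -> {1,2}, take 1 (3->1 ok)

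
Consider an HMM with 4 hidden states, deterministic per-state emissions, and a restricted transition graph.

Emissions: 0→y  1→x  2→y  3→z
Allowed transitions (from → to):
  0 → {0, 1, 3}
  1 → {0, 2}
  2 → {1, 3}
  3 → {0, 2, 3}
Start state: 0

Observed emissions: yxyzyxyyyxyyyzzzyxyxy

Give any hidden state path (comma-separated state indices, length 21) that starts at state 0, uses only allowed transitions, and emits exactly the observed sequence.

0,1,0,3,2,1,0,0,0,1,0,0,0,3,3,3,2,1,2,1,2

  [0] y  {0,2}  => 0  start
  [1] x  {1}  => 1  0->1 ok
  [2] y  {0,2}  => 0  1->0 ok
  [3] z  {3}  => 3  0->3 ok
  [4] y  {0,2}  => 2  3->2 ok
  [5] x  {1}  => 1  2->1 ok
  [6] y  {0,2}  => 0  1->0 ok
  [7] y  {0,2}  => 0  0->0 ok
  [8] y  {0,2}  => 0  0->0 ok
  [9] x  {1}  => 1  0->1 ok
  [10] y  {0,2}  => 0  1->0 ok
  [11] y  {0,2}  => 0  0->0 ok
  [12] y  {0,2}  => 0  0->0 ok
  [13] z  {3}  => 3  0->3 ok
  [14] z  {3}  => 3  3->3 ok
  [15] z  {3}  => 3  3->3 ok
  [16] y  {0,2}  => 2  3->2 ok
  [17] x  {1}  => 1  2->1 ok
  [18] y  {0,2}  => 2  1->2 ok
  [19] x  {1}  => 1  2->1 ok
  [20] y  {0,2}  => 2  1->2 ok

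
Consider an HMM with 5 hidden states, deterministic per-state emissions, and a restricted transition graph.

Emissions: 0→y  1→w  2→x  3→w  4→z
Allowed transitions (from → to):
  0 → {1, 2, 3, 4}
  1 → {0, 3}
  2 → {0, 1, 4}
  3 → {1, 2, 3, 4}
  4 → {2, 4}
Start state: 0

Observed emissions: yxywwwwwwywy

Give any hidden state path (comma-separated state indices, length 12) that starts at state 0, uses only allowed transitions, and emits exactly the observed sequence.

0,2,0,3,3,3,3,3,1,0,1,0

  pos 0: y in {0}, choose 0; start
  pos 1: x in {2}, choose 2; 0->2 ok
  pos 2: y in {0}, choose 0; 2->0 ok
  pos 3: w in {1,3}, choose 3; 0->3 ok
  pos 4: w in {1,3}, choose 3; 3->3 ok
  pos 5: w in {1,3}, choose 3; 3->3 ok
  pos 6: w in {1,3}, choose 3; 3->3 ok
  pos 7: w in {1,3}, choose 3; 3->3 ok
  pos 8: w in {1,3}, choose 1; 3->1 ok
  pos 9: y in {0}, choose 0; 1->0 ok
  pos 10: w in {1,3}, choose 1; 0->1 ok
  pos 11: y in {0}, choose 0; 1->0 ok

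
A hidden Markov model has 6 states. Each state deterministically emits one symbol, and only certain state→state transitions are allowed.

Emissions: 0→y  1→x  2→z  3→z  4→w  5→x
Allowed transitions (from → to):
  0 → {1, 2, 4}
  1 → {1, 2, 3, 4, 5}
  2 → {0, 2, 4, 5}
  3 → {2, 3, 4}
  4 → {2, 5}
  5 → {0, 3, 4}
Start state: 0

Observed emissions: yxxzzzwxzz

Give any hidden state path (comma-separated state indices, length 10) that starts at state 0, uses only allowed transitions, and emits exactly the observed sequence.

  [0] y  {0}  => 0  start
  [1] x  {1,5}  => 1  0->1 ok
  [2] x  {1,5}  => 5  1->5 ok
  [3] z  {2,3}  => 3  5->3 ok
  [4] z  {2,3}  => 3  3->3 ok
  [5] z  {2,3}  => 3  3->3 ok
  [6] w  {4}  => 4  3->4 ok
  [7] x  {1,5}  => 5  4->5 ok
  [8] z  {2,3}  => 3  5->3 ok
  [9] z  {2,3}  => 3  3->3 ok

0,1,5,3,3,3,4,5,3,3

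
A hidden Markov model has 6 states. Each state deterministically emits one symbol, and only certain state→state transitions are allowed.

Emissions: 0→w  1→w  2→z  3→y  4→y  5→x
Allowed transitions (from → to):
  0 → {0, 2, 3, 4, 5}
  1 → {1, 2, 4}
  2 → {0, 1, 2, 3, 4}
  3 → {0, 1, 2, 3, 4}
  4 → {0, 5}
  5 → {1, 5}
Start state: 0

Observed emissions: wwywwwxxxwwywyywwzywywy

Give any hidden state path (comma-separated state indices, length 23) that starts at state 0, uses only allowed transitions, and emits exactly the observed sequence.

  pos 0: w in {0,1}, choose 0; start
  pos 1: w in {0,1}, choose 0; 0->0 ok
  pos 2: y in {3,4}, choose 4; 0->4 ok
  pos 3: w in {0,1}, choose 0; 4->0 ok
  pos 4: w in {0,1}, choose 0; 0->0 ok
  pos 5: w in {0,1}, choose 0; 0->0 ok
  pos 6: x in {5}, choose 5; 0->5 ok
  pos 7: x in {5}, choose 5; 5->5 ok
  pos 8: x in {5}, choose 5; 5->5 ok
  pos 9: w in {0,1}, choose 1; 5->1 ok
  pos 10: w in {0,1}, choose 1; 1->1 ok
  pos 11: y in {3,4}, choose 4; 1->4 ok
  pos 12: w in {0,1}, choose 0; 4->0 ok
  pos 13: y in {3,4}, choose 3; 0->3 ok
  pos 14: y in {3,4}, choose 4; 3->4 ok
  pos 15: w in {0,1}, choose 0; 4->0 ok
  pos 16: w in {0,1}, choose 0; 0->0 ok
  pos 17: z in {2}, choose 2; 0->2 ok
  pos 18: y in {3,4}, choose 4; 2->4 ok
  pos 19: w in {0,1}, choose 0; 4->0 ok
  pos 20: y in {3,4}, choose 3; 0->3 ok
  pos 21: w in {0,1}, choose 0; 3->0 ok
  pos 22: y in {3,4}, choose 3; 0->3 ok

0,0,4,0,0,0,5,5,5,1,1,4,0,3,4,0,0,2,4,0,3,0,3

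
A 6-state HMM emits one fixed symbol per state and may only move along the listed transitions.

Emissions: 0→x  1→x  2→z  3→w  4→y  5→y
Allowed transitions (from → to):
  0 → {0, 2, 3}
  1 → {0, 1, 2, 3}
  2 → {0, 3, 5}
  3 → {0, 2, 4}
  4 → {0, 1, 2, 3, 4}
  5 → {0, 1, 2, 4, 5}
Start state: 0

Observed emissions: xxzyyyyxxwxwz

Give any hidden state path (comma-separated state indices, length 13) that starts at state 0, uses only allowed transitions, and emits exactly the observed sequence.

  t0 'x' -> {0,1}, take 0 (start)
  t1 'x' -> {0,1}, take 0 (0->0 ok)
  t2 'z' -> {2}, take 2 (0->2 ok)
  t3 'y' -> {4,5}, take 5 (2->5 ok)
  t4 'y' -> {4,5}, take 5 (5->5 ok)
  t5 'y' -> {4,5}, take 5 (5->5 ok)
  t6 'y' -> {4,5}, take 5 (5->5 ok)
  t7 'x' -> {0,1}, take 1 (5->1 ok)
  t8 'x' -> {0,1}, take 0 (1->0 ok)
  t9 'w' -> {3}, take 3 (0->3 ok)
  t10 'x' -> {0,1}, take 0 (3->0 ok)
  t11 'w' -> {3}, take 3 (0->3 ok)
  t12 'z' -> {2}, take 2 (3->2 ok)

0,0,2,5,5,5,5,1,0,3,0,3,2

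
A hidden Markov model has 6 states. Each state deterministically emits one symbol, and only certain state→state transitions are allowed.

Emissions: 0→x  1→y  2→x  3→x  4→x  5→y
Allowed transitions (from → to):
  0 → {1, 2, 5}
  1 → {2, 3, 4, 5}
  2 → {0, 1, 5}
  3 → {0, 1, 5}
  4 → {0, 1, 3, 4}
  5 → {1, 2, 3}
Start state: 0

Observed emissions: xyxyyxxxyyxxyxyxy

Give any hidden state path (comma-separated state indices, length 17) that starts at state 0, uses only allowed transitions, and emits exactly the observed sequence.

  pos 0: x in {0,2,3,4}, choose 0; start
  pos 1: y in {1,5}, choose 1; 0->1 ok
  pos 2: x in {0,2,3,4}, choose 3; 1->3 ok
  pos 3: y in {1,5}, choose 5; 3->5 ok
  pos 4: y in {1,5}, choose 1; 5->1 ok
  pos 5: x in {0,2,3,4}, choose 3; 1->3 ok
  pos 6: x in {0,2,3,4}, choose 0; 3->0 ok
  pos 7: x in {0,2,3,4}, choose 2; 0->2 ok
  pos 8: y in {1,5}, choose 5; 2->5 ok
  pos 9: y in {1,5}, choose 1; 5->1 ok
  pos 10: x in {0,2,3,4}, choose 2; 1->2 ok
  pos 11: x in {0,2,3,4}, choose 0; 2->0 ok
  pos 12: y in {1,5}, choose 1; 0->1 ok
  pos 13: x in {0,2,3,4}, choose 4; 1->4 ok
  pos 14: y in {1,5}, choose 1; 4->1 ok
  pos 15: x in {0,2,3,4}, choose 2; 1->2 ok
  pos 16: y in {1,5}, choose 1; 2->1 ok

0,1,3,5,1,3,0,2,5,1,2,0,1,4,1,2,1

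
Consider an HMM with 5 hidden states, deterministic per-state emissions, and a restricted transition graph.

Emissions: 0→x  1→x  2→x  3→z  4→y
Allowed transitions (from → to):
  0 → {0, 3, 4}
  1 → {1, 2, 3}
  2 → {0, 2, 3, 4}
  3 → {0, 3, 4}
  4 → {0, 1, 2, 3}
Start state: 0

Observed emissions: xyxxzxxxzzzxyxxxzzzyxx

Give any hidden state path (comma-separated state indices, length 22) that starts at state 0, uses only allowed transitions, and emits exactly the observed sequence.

  t0 'x' -> {0,1,2}, take 0 (start)
  t1 'y' -> {4}, take 4 (0->4 ok)
  t2 'x' -> {0,1,2}, take 2 (4->2 ok)
  t3 'x' -> {0,1,2}, take 2 (2->2 ok)
  t4 'z' -> {3}, take 3 (2->3 ok)
  t5 'x' -> {0,1,2}, take 0 (3->0 ok)
  t6 'x' -> {0,1,2}, take 0 (0->0 ok)
  t7 'x' -> {0,1,2}, take 0 (0->0 ok)
  t8 'z' -> {3}, take 3 (0->3 ok)
  t9 'z' -> {3}, take 3 (3->3 ok)
  t10 'z' -> {3}, take 3 (3->3 ok)
  t11 'x' -> {0,1,2}, take 0 (3->0 ok)
  t12 'y' -> {4}, take 4 (0->4 ok)
  t13 'x' -> {0,1,2}, take 1 (4->1 ok)
  t14 'x' -> {0,1,2}, take 1 (1->1 ok)
  t15 'x' -> {0,1,2}, take 1 (1->1 ok)
  t16 'z' -> {3}, take 3 (1->3 ok)
  t17 'z' -> {3}, take 3 (3->3 ok)
  t18 'z' -> {3}, take 3 (3->3 ok)
  t19 'y' -> {4}, take 4 (3->4 ok)
  t20 'x' -> {0,1,2}, take 1 (4->1 ok)
  t21 'x' -> {0,1,2}, take 1 (1->1 ok)

0,4,2,2,3,0,0,0,3,3,3,0,4,1,1,1,3,3,3,4,1,1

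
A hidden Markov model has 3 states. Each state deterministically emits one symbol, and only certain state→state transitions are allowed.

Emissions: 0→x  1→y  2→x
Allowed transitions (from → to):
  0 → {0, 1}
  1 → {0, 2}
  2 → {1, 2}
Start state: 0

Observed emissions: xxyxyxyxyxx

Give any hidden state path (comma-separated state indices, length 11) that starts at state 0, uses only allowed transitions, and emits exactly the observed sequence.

0,0,1,0,1,0,1,2,1,2,2

  t0 'x' -> {0,2}, take 0 (start)
  t1 'x' -> {0,2}, take 0 (0->0 ok)
  t2 'y' -> {1}, take 1 (0->1 ok)
  t3 'x' -> {0,2}, take 0 (1->0 ok)
  t4 'y' -> {1}, take 1 (0->1 ok)
  t5 'x' -> {0,2}, take 0 (1->0 ok)
  t6 'y' -> {1}, take 1 (0->1 ok)
  t7 'x' -> {0,2}, take 2 (1->2 ok)
  t8 'y' -> {1}, take 1 (2->1 ok)
  t9 'x' -> {0,2}, take 2 (1->2 ok)
  t10 'x' -> {0,2}, take 2 (2->2 ok)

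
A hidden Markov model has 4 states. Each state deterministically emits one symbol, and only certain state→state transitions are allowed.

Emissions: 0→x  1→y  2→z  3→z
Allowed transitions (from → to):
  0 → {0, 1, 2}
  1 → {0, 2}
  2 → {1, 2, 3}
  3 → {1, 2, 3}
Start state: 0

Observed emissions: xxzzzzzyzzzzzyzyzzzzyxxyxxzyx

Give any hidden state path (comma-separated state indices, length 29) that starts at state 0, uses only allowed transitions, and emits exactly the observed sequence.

  0: obs=x cand={0} pick 0 [start]
  1: obs=x cand={0} pick 0 [0->0 ok]
  2: obs=z cand={2,3} pick 2 [0->2 ok]
  3: obs=z cand={2,3} pick 3 [2->3 ok]
  4: obs=z cand={2,3} pick 3 [3->3 ok]
  5: obs=z cand={2,3} pick 2 [3->2 ok]
  6: obs=z cand={2,3} pick 3 [2->3 ok]
  7: obs=y cand={1} pick 1 [3->1 ok]
  8: obs=z cand={2,3} pick 2 [1->2 ok]
  9: obs=z cand={2,3} pick 2 [2->2 ok]
  10: obs=z cand={2,3} pick 3 [2->3 ok]
  11: obs=z cand={2,3} pick 3 [3->3 ok]
  12: obs=z cand={2,3} pick 2 [3->2 ok]
  13: obs=y cand={1} pick 1 [2->1 ok]
  14: obs=z cand={2,3} pick 2 [1->2 ok]
  15: obs=y cand={1} pick 1 [2->1 ok]
  16: obs=z cand={2,3} pick 2 [1->2 ok]
  17: obs=z cand={2,3} pick 2 [2->2 ok]
  18: obs=z cand={2,3} pick 2 [2->2 ok]
  19: obs=z cand={2,3} pick 3 [2->3 ok]
  20: obs=y cand={1} pick 1 [3->1 ok]
  21: obs=x cand={0} pick 0 [1->0 ok]
  22: obs=x cand={0} pick 0 [0->0 ok]
  23: obs=y cand={1} pick 1 [0->1 ok]
  24: obs=x cand={0} pick 0 [1->0 ok]
  25: obs=x cand={0} pick 0 [0->0 ok]
  26: obs=z cand={2,3} pick 2 [0->2 ok]
  27: obs=y cand={1} pick 1 [2->1 ok]
  28: obs=x cand={0} pick 0 [1->0 ok]

0,0,2,3,3,2,3,1,2,2,3,3,2,1,2,1,2,2,2,3,1,0,0,1,0,0,2,1,0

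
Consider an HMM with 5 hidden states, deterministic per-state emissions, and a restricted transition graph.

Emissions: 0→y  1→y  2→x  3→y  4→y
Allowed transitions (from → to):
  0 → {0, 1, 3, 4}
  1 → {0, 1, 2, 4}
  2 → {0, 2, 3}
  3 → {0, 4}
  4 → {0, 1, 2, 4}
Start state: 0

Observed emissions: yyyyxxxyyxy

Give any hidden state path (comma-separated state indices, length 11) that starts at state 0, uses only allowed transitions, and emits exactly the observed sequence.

  pos 0: y in {0,1,3,4}, choose 0; start
  pos 1: y in {0,1,3,4}, choose 3; 0->3 ok
  pos 2: y in {0,1,3,4}, choose 0; 3->0 ok
  pos 3: y in {0,1,3,4}, choose 4; 0->4 ok
  pos 4: x in {2}, choose 2; 4->2 ok
  pos 5: x in {2}, choose 2; 2->2 ok
  pos 6: x in {2}, choose 2; 2->2 ok
  pos 7: y in {0,1,3,4}, choose 3; 2->3 ok
  pos 8: y in {0,1,3,4}, choose 4; 3->4 ok
  pos 9: x in {2}, choose 2; 4->2 ok
  pos 10: y in {0,1,3,4}, choose 3; 2->3 ok

0,3,0,4,2,2,2,3,4,2,3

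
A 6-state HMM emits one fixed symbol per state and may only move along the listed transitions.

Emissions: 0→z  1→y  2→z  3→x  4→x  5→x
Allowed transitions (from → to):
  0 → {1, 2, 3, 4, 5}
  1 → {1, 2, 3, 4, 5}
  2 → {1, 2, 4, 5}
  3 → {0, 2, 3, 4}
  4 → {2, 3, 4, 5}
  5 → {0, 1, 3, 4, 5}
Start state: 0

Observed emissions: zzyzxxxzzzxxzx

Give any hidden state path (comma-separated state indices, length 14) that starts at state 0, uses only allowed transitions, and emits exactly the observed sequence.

  [0] z  {0,2}  => 0  start
  [1] z  {0,2}  => 2  0->2 ok
  [2] y  {1}  => 1  2->1 ok
  [3] z  {0,2}  => 2  1->2 ok
  [4] x  {3,4,5}  => 5  2->5 ok
  [5] x  {3,4,5}  => 5  5->5 ok
  [6] x  {3,4,5}  => 5  5->5 ok
  [7] z  {0,2}  => 0  5->0 ok
  [8] z  {0,2}  => 2  0->2 ok
  [9] z  {0,2}  => 2  2->2 ok
  [10] x  {3,4,5}  => 5  2->5 ok
  [11] x  {3,4,5}  => 4  5->4 ok
  [12] z  {0,2}  => 2  4->2 ok
  [13] x  {3,4,5}  => 4  2->4 ok

0,2,1,2,5,5,5,0,2,2,5,4,2,4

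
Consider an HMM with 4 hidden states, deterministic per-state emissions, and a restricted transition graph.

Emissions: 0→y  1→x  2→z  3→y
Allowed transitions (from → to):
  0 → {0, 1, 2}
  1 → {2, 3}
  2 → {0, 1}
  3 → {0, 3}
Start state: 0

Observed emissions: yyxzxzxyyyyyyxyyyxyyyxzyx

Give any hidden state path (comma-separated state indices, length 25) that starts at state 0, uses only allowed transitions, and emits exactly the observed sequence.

0,0,1,2,1,2,1,3,3,3,3,3,0,1,3,3,0,1,3,3,0,1,2,0,1

  0: obs=y cand={0,3} pick 0 [start]
  1: obs=y cand={0,3} pick 0 [0->0 ok]
  2: obs=x cand={1} pick 1 [0->1 ok]
  3: obs=z cand={2} pick 2 [1->2 ok]
  4: obs=x cand={1} pick 1 [2->1 ok]
  5: obs=z cand={2} pick 2 [1->2 ok]
  6: obs=x cand={1} pick 1 [2->1 ok]
  7: obs=y cand={0,3} pick 3 [1->3 ok]
  8: obs=y cand={0,3} pick 3 [3->3 ok]
  9: obs=y cand={0,3} pick 3 [3->3 ok]
  10: obs=y cand={0,3} pick 3 [3->3 ok]
  11: obs=y cand={0,3} pick 3 [3->3 ok]
  12: obs=y cand={0,3} pick 0 [3->0 ok]
  13: obs=x cand={1} pick 1 [0->1 ok]
  14: obs=y cand={0,3} pick 3 [1->3 ok]
  15: obs=y cand={0,3} pick 3 [3->3 ok]
  16: obs=y cand={0,3} pick 0 [3->0 ok]
  17: obs=x cand={1} pick 1 [0->1 ok]
  18: obs=y cand={0,3} pick 3 [1->3 ok]
  19: obs=y cand={0,3} pick 3 [3->3 ok]
  20: obs=y cand={0,3} pick 0 [3->0 ok]
  21: obs=x cand={1} pick 1 [0->1 ok]
  22: obs=z cand={2} pick 2 [1->2 ok]
  23: obs=y cand={0,3} pick 0 [2->0 ok]
  24: obs=x cand={1} pick 1 [0->1 ok]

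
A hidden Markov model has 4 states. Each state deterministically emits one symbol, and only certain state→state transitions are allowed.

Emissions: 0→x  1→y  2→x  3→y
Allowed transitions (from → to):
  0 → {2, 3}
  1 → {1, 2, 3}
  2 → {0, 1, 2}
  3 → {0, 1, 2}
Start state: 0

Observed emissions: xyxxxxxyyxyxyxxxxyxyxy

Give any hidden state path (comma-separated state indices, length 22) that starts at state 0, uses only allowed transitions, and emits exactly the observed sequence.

  pos 0: x in {0,2}, choose 0; start
  pos 1: y in {1,3}, choose 3; 0->3 ok
  pos 2: x in {0,2}, choose 0; 3->0 ok
  pos 3: x in {0,2}, choose 2; 0->2 ok
  pos 4: x in {0,2}, choose 0; 2->0 ok
  pos 5: x in {0,2}, choose 2; 0->2 ok
  pos 6: x in {0,2}, choose 2; 2->2 ok
  pos 7: y in {1,3}, choose 1; 2->1 ok
  pos 8: y in {1,3}, choose 3; 1->3 ok
  pos 9: x in {0,2}, choose 0; 3->0 ok
  pos 10: y in {1,3}, choose 3; 0->3 ok
  pos 11: x in {0,2}, choose 0; 3->0 ok
  pos 12: y in {1,3}, choose 3; 0->3 ok
  pos 13: x in {0,2}, choose 2; 3->2 ok
  pos 14: x in {0,2}, choose 2; 2->2 ok
  pos 15: x in {0,2}, choose 2; 2->2 ok
  pos 16: x in {0,2}, choose 0; 2->0 ok
  pos 17: y in {1,3}, choose 3; 0->3 ok
  pos 18: x in {0,2}, choose 0; 3->0 ok
  pos 19: y in {1,3}, choose 3; 0->3 ok
  pos 20: x in {0,2}, choose 0; 3->0 ok
  pos 21: y in {1,3}, choose 3; 0->3 ok

0,3,0,2,0,2,2,1,3,0,3,0,3,2,2,2,0,3,0,3,0,3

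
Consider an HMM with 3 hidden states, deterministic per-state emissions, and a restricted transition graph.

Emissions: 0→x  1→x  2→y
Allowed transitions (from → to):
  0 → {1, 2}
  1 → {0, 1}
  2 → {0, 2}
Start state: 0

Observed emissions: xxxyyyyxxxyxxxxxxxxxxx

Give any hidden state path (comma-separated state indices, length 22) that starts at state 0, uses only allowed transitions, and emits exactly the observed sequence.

0,1,0,2,2,2,2,0,1,0,2,0,1,0,1,0,1,1,1,0,1,0

  t0 'x' -> {0,1}, take 0 (start)
  t1 'x' -> {0,1}, take 1 (0->1 ok)
  t2 'x' -> {0,1}, take 0 (1->0 ok)
  t3 'y' -> {2}, take 2 (0->2 ok)
  t4 'y' -> {2}, take 2 (2->2 ok)
  t5 'y' -> {2}, take 2 (2->2 ok)
  t6 'y' -> {2}, take 2 (2->2 ok)
  t7 'x' -> {0,1}, take 0 (2->0 ok)
  t8 'x' -> {0,1}, take 1 (0->1 ok)
  t9 'x' -> {0,1}, take 0 (1->0 ok)
  t10 'y' -> {2}, take 2 (0->2 ok)
  t11 'x' -> {0,1}, take 0 (2->0 ok)
  t12 'x' -> {0,1}, take 1 (0->1 ok)
  t13 'x' -> {0,1}, take 0 (1->0 ok)
  t14 'x' -> {0,1}, take 1 (0->1 ok)
  t15 'x' -> {0,1}, take 0 (1->0 ok)
  t16 'x' -> {0,1}, take 1 (0->1 ok)
  t17 'x' -> {0,1}, take 1 (1->1 ok)
  t18 'x' -> {0,1}, take 1 (1->1 ok)
  t19 'x' -> {0,1}, take 0 (1->0 ok)
  t20 'x' -> {0,1}, take 1 (0->1 ok)
  t21 'x' -> {0,1}, take 0 (1->0 ok)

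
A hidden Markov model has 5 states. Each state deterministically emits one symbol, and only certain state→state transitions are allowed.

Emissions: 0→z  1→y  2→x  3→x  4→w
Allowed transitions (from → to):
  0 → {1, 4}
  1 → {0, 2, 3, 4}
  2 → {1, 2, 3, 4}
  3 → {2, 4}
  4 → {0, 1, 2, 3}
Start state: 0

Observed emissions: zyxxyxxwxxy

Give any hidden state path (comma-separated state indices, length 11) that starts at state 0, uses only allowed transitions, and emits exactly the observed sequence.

  0: obs=z cand={0} pick 0 [start]
  1: obs=y cand={1} pick 1 [0->1 ok]
  2: obs=x cand={2,3} pick 3 [1->3 ok]
  3: obs=x cand={2,3} pick 2 [3->2 ok]
  4: obs=y cand={1} pick 1 [2->1 ok]
  5: obs=x cand={2,3} pick 2 [1->2 ok]
  6: obs=x cand={2,3} pick 3 [2->3 ok]
  7: obs=w cand={4} pick 4 [3->4 ok]
  8: obs=x cand={2,3} pick 2 [4->2 ok]
  9: obs=x cand={2,3} pick 2 [2->2 ok]
  10: obs=y cand={1} pick 1 [2->1 ok]

0,1,3,2,1,2,3,4,2,2,1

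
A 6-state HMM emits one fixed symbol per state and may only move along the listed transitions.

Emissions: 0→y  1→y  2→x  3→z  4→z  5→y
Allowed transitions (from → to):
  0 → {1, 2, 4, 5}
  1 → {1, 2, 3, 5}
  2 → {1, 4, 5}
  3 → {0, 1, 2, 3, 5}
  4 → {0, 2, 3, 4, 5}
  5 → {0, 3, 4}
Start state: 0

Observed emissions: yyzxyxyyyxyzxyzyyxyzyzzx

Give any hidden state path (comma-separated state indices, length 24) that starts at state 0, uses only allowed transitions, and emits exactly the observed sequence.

0,1,3,2,1,2,1,5,0,2,1,3,2,5,4,5,0,2,5,3,0,4,4,2

  [0] y  {0,1,5}  => 0  start
  [1] y  {0,1,5}  => 1  0->1 ok
  [2] z  {3,4}  => 3  1->3 ok
  [3] x  {2}  => 2  3->2 ok
  [4] y  {0,1,5}  => 1  2->1 ok
  [5] x  {2}  => 2  1->2 ok
  [6] y  {0,1,5}  => 1  2->1 ok
  [7] y  {0,1,5}  => 5  1->5 ok
  [8] y  {0,1,5}  => 0  5->0 ok
  [9] x  {2}  => 2  0->2 ok
  [10] y  {0,1,5}  => 1  2->1 ok
  [11] z  {3,4}  => 3  1->3 ok
  [12] x  {2}  => 2  3->2 ok
  [13] y  {0,1,5}  => 5  2->5 ok
  [14] z  {3,4}  => 4  5->4 ok
  [15] y  {0,1,5}  => 5  4->5 ok
  [16] y  {0,1,5}  => 0  5->0 ok
  [17] x  {2}  => 2  0->2 ok
  [18] y  {0,1,5}  => 5  2->5 ok
  [19] z  {3,4}  => 3  5->3 ok
  [20] y  {0,1,5}  => 0  3->0 ok
  [21] z  {3,4}  => 4  0->4 ok
  [22] z  {3,4}  => 4  4->4 ok
  [23] x  {2}  => 2  4->2 ok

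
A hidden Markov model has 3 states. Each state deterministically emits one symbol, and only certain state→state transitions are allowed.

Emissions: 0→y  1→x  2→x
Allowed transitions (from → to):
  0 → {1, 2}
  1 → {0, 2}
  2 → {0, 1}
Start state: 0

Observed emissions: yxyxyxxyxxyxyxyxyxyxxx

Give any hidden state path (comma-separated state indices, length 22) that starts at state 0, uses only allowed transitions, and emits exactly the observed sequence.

0,2,0,1,0,1,2,0,2,1,0,1,0,1,0,2,0,1,0,2,1,2

  [0] y  {0}  => 0  start
  [1] x  {1,2}  => 2  0->2 ok
  [2] y  {0}  => 0  2->0 ok
  [3] x  {1,2}  => 1  0->1 ok
  [4] y  {0}  => 0  1->0 ok
  [5] x  {1,2}  => 1  0->1 ok
  [6] x  {1,2}  => 2  1->2 ok
  [7] y  {0}  => 0  2->0 ok
  [8] x  {1,2}  => 2  0->2 ok
  [9] x  {1,2}  => 1  2->1 ok
  [10] y  {0}  => 0  1->0 ok
  [11] x  {1,2}  => 1  0->1 ok
  [12] y  {0}  => 0  1->0 ok
  [13] x  {1,2}  => 1  0->1 ok
  [14] y  {0}  => 0  1->0 ok
  [15] x  {1,2}  => 2  0->2 ok
  [16] y  {0}  => 0  2->0 ok
  [17] x  {1,2}  => 1  0->1 ok
  [18] y  {0}  => 0  1->0 ok
  [19] x  {1,2}  => 2  0->2 ok
  [20] x  {1,2}  => 1  2->1 ok
  [21] x  {1,2}  => 2  1->2 ok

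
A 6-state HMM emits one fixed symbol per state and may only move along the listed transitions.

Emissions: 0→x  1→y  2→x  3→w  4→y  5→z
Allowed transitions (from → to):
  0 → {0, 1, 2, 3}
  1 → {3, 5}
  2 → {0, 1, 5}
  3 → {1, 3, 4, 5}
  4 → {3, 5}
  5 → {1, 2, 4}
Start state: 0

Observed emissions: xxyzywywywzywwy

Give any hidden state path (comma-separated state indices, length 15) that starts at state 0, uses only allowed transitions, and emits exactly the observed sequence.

  0: obs=x cand={0,2} pick 0 [start]
  1: obs=x cand={0,2} pick 0 [0->0 ok]
  2: obs=y cand={1,4} pick 1 [0->1 ok]
  3: obs=z cand={5} pick 5 [1->5 ok]
  4: obs=y cand={1,4} pick 4 [5->4 ok]
  5: obs=w cand={3} pick 3 [4->3 ok]
  6: obs=y cand={1,4} pick 1 [3->1 ok]
  7: obs=w cand={3} pick 3 [1->3 ok]
  8: obs=y cand={1,4} pick 4 [3->4 ok]
  9: obs=w cand={3} pick 3 [4->3 ok]
  10: obs=z cand={5} pick 5 [3->5 ok]
  11: obs=y cand={1,4} pick 1 [5->1 ok]
  12: obs=w cand={3} pick 3 [1->3 ok]
  13: obs=w cand={3} pick 3 [3->3 ok]
  14: obs=y cand={1,4} pick 1 [3->1 ok]

0,0,1,5,4,3,1,3,4,3,5,1,3,3,1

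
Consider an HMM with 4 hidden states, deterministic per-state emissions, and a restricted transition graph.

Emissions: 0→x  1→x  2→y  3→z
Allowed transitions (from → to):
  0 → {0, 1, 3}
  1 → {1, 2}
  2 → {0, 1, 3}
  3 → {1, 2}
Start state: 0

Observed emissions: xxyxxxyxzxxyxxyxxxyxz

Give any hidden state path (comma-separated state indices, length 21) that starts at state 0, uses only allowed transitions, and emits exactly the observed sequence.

  [0] x  {0,1}  => 0  start
  [1] x  {0,1}  => 1  0->1 ok
  [2] y  {2}  => 2  1->2 ok
  [3] x  {0,1}  => 1  2->1 ok
  [4] x  {0,1}  => 1  1->1 ok
  [5] x  {0,1}  => 1  1->1 ok
  [6] y  {2}  => 2  1->2 ok
  [7] x  {0,1}  => 0  2->0 ok
  [8] z  {3}  => 3  0->3 ok
  [9] x  {0,1}  => 1  3->1 ok
  [10] x  {0,1}  => 1  1->1 ok
  [11] y  {2}  => 2  1->2 ok
  [12] x  {0,1}  => 0  2->0 ok
  [13] x  {0,1}  => 1  0->1 ok
  [14] y  {2}  => 2  1->2 ok
  [15] x  {0,1}  => 1  2->1 ok
  [16] x  {0,1}  => 1  1->1 ok
  [17] x  {0,1}  => 1  1->1 ok
  [18] y  {2}  => 2  1->2 ok
  [19] x  {0,1}  => 0  2->0 ok
  [20] z  {3}  => 3  0->3 ok

0,1,2,1,1,1,2,0,3,1,1,2,0,1,2,1,1,1,2,0,3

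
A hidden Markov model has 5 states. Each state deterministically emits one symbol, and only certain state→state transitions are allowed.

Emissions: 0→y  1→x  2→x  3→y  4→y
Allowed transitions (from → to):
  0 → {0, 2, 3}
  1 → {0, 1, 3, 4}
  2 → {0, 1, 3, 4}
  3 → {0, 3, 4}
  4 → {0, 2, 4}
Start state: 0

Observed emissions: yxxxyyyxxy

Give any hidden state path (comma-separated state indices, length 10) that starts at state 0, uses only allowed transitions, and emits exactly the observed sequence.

  pos 0: y in {0,3,4}, choose 0; start
  pos 1: x in {1,2}, choose 2; 0->2 ok
  pos 2: x in {1,2}, choose 1; 2->1 ok
  pos 3: x in {1,2}, choose 1; 1->1 ok
  pos 4: y in {0,3,4}, choose 0; 1->0 ok
  pos 5: y in {0,3,4}, choose 3; 0->3 ok
  pos 6: y in {0,3,4}, choose 4; 3->4 ok
  pos 7: x in {1,2}, choose 2; 4->2 ok
  pos 8: x in {1,2}, choose 1; 2->1 ok
  pos 9: y in {0,3,4}, choose 0; 1->0 ok

0,2,1,1,0,3,4,2,1,0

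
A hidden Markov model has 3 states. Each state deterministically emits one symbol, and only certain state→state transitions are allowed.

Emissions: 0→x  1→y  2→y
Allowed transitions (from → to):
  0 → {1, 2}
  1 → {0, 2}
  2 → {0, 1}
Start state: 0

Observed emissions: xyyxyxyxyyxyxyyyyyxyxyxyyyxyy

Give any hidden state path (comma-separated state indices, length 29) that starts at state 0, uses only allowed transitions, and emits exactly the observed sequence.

  0: obs=x cand={0} pick 0 [start]
  1: obs=y cand={1,2} pick 2 [0->2 ok]
  2: obs=y cand={1,2} pick 1 [2->1 ok]
  3: obs=x cand={0} pick 0 [1->0 ok]
  4: obs=y cand={1,2} pick 1 [0->1 ok]
  5: obs=x cand={0} pick 0 [1->0 ok]
  6: obs=y cand={1,2} pick 1 [0->1 ok]
  7: obs=x cand={0} pick 0 [1->0 ok]
  8: obs=y cand={1,2} pick 1 [0->1 ok]
  9: obs=y cand={1,2} pick 2 [1->2 ok]
  10: obs=x cand={0} pick 0 [2->0 ok]
  11: obs=y cand={1,2} pick 2 [0->2 ok]
  12: obs=x cand={0} pick 0 [2->0 ok]
  13: obs=y cand={1,2} pick 1 [0->1 ok]
  14: obs=y cand={1,2} pick 2 [1->2 ok]
  15: obs=y cand={1,2} pick 1 [2->1 ok]
  16: obs=y cand={1,2} pick 2 [1->2 ok]
  17: obs=y cand={1,2} pick 1 [2->1 ok]
  18: obs=x cand={0} pick 0 [1->0 ok]
  19: obs=y cand={1,2} pick 1 [0->1 ok]
  20: obs=x cand={0} pick 0 [1->0 ok]
  21: obs=y cand={1,2} pick 1 [0->1 ok]
  22: obs=x cand={0} pick 0 [1->0 ok]
  23: obs=y cand={1,2} pick 1 [0->1 ok]
  24: obs=y cand={1,2} pick 2 [1->2 ok]
  25: obs=y cand={1,2} pick 1 [2->1 ok]
  26: obs=x cand={0} pick 0 [1->0 ok]
  27: obs=y cand={1,2} pick 2 [0->2 ok]
  28: obs=y cand={1,2} pick 1 [2->1 ok]

0,2,1,0,1,0,1,0,1,2,0,2,0,1,2,1,2,1,0,1,0,1,0,1,2,1,0,2,1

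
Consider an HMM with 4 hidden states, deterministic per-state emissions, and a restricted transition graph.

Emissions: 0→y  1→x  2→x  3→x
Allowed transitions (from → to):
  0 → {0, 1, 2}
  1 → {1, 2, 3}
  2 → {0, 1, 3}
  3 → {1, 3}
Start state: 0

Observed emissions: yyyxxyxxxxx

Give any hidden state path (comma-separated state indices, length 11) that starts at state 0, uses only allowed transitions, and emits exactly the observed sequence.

0,0,0,1,2,0,2,1,1,1,1

  pos 0: y in {0}, choose 0; start
  pos 1: y in {0}, choose 0; 0->0 ok
  pos 2: y in {0}, choose 0; 0->0 ok
  pos 3: x in {1,2,3}, choose 1; 0->1 ok
  pos 4: x in {1,2,3}, choose 2; 1->2 ok
  pos 5: y in {0}, choose 0; 2->0 ok
  pos 6: x in {1,2,3}, choose 2; 0->2 ok
  pos 7: x in {1,2,3}, choose 1; 2->1 ok
  pos 8: x in {1,2,3}, choose 1; 1->1 ok
  pos 9: x in {1,2,3}, choose 1; 1->1 ok
  pos 10: x in {1,2,3}, choose 1; 1->1 ok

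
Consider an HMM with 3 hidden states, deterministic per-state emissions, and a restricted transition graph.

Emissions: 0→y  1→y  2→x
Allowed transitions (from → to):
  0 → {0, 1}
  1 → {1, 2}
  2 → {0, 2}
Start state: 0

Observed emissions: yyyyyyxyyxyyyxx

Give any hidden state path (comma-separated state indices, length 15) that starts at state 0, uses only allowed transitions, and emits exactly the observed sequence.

  [0] y  {0,1}  => 0  start
  [1] y  {0,1}  => 0  0->0 ok
  [2] y  {0,1}  => 1  0->1 ok
  [3] y  {0,1}  => 1  1->1 ok
  [4] y  {0,1}  => 1  1->1 ok
  [5] y  {0,1}  => 1  1->1 ok
  [6] x  {2}  => 2  1->2 ok
  [7] y  {0,1}  => 0  2->0 ok
  [8] y  {0,1}  => 1  0->1 ok
  [9] x  {2}  => 2  1->2 ok
  [10] y  {0,1}  => 0  2->0 ok
  [11] y  {0,1}  => 0  0->0 ok
  [12] y  {0,1}  => 1  0->1 ok
  [13] x  {2}  => 2  1->2 ok
  [14] x  {2}  => 2  2->2 ok

0,0,1,1,1,1,2,0,1,2,0,0,1,2,2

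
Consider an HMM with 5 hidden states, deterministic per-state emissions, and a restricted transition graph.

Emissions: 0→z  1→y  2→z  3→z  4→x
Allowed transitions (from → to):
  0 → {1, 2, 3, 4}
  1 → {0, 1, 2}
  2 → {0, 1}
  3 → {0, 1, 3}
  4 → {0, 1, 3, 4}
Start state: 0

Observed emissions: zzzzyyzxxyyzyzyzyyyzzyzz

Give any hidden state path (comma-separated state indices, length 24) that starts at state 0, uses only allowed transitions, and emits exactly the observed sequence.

0,3,3,3,1,1,0,4,4,1,1,0,1,2,1,2,1,1,1,2,0,1,0,3

  0: obs=z cand={0,2,3} pick 0 [start]
  1: obs=z cand={0,2,3} pick 3 [0->3 ok]
  2: obs=z cand={0,2,3} pick 3 [3->3 ok]
  3: obs=z cand={0,2,3} pick 3 [3->3 ok]
  4: obs=y cand={1} pick 1 [3->1 ok]
  5: obs=y cand={1} pick 1 [1->1 ok]
  6: obs=z cand={0,2,3} pick 0 [1->0 ok]
  7: obs=x cand={4} pick 4 [0->4 ok]
  8: obs=x cand={4} pick 4 [4->4 ok]
  9: obs=y cand={1} pick 1 [4->1 ok]
  10: obs=y cand={1} pick 1 [1->1 ok]
  11: obs=z cand={0,2,3} pick 0 [1->0 ok]
  12: obs=y cand={1} pick 1 [0->1 ok]
  13: obs=z cand={0,2,3} pick 2 [1->2 ok]
  14: obs=y cand={1} pick 1 [2->1 ok]
  15: obs=z cand={0,2,3} pick 2 [1->2 ok]
  16: obs=y cand={1} pick 1 [2->1 ok]
  17: obs=y cand={1} pick 1 [1->1 ok]
  18: obs=y cand={1} pick 1 [1->1 ok]
  19: obs=z cand={0,2,3} pick 2 [1->2 ok]
  20: obs=z cand={0,2,3} pick 0 [2->0 ok]
  21: obs=y cand={1} pick 1 [0->1 ok]
  22: obs=z cand={0,2,3} pick 0 [1->0 ok]
  23: obs=z cand={0,2,3} pick 3 [0->3 ok]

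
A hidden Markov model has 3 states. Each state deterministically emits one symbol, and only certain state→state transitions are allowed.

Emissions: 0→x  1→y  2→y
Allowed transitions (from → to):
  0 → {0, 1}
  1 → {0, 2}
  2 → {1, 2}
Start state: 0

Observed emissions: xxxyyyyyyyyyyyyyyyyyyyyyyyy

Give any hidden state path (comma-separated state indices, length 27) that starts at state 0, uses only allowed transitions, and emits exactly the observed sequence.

  0: obs=x cand={0} pick 0 [start]
  1: obs=x cand={0} pick 0 [0->0 ok]
  2: obs=x cand={0} pick 0 [0->0 ok]
  3: obs=y cand={1,2} pick 1 [0->1 ok]
  4: obs=y cand={1,2} pick 2 [1->2 ok]
  5: obs=y cand={1,2} pick 1 [2->1 ok]
  6: obs=y cand={1,2} pick 2 [1->2 ok]
  7: obs=y cand={1,2} pick 1 [2->1 ok]
  8: obs=y cand={1,2} pick 2 [1->2 ok]
  9: obs=y cand={1,2} pick 1 [2->1 ok]
  10: obs=y cand={1,2} pick 2 [1->2 ok]
  11: obs=y cand={1,2} pick 1 [2->1 ok]
  12: obs=y cand={1,2} pick 2 [1->2 ok]
  13: obs=y cand={1,2} pick 2 [2->2 ok]
  14: obs=y cand={1,2} pick 1 [2->1 ok]
  15: obs=y cand={1,2} pick 2 [1->2 ok]
  16: obs=y cand={1,2} pick 1 [2->1 ok]
  17: obs=y cand={1,2} pick 2 [1->2 ok]
  18: obs=y cand={1,2} pick 1 [2->1 ok]
  19: obs=y cand={1,2} pick 2 [1->2 ok]
  20: obs=y cand={1,2} pick 1 [2->1 ok]
  21: obs=y cand={1,2} pick 2 [1->2 ok]
  22: obs=y cand={1,2} pick 1 [2->1 ok]
  23: obs=y cand={1,2} pick 2 [1->2 ok]
  24: obs=y cand={1,2} pick 1 [2->1 ok]
  25: obs=y cand={1,2} pick 2 [1->2 ok]
  26: obs=y cand={1,2} pick 2 [2->2 ok]

0,0,0,1,2,1,2,1,2,1,2,1,2,2,1,2,1,2,1,2,1,2,1,2,1,2,2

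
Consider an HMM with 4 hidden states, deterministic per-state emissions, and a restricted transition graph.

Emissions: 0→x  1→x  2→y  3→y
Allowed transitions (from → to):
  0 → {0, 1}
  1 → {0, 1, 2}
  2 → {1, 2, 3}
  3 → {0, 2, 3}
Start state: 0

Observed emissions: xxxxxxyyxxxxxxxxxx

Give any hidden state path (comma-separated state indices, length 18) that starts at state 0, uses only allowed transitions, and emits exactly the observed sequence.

  0: obs=x cand={0,1} pick 0 [start]
  1: obs=x cand={0,1} pick 1 [0->1 ok]
  2: obs=x cand={0,1} pick 1 [1->1 ok]
  3: obs=x cand={0,1} pick 0 [1->0 ok]
  4: obs=x cand={0,1} pick 1 [0->1 ok]
  5: obs=x cand={0,1} pick 1 [1->1 ok]
  6: obs=y cand={2,3} pick 2 [1->2 ok]
  7: obs=y cand={2,3} pick 3 [2->3 ok]
  8: obs=x cand={0,1} pick 0 [3->0 ok]
  9: obs=x cand={0,1} pick 1 [0->1 ok]
  10: obs=x cand={0,1} pick 0 [1->0 ok]
  11: obs=x cand={0,1} pick 0 [0->0 ok]
  12: obs=x cand={0,1} pick 0 [0->0 ok]
  13: obs=x cand={0,1} pick 0 [0->0 ok]
  14: obs=x cand={0,1} pick 1 [0->1 ok]
  15: obs=x cand={0,1} pick 0 [1->0 ok]
  16: obs=x cand={0,1} pick 1 [0->1 ok]
  17: obs=x cand={0,1} pick 1 [1->1 ok]

0,1,1,0,1,1,2,3,0,1,0,0,0,0,1,0,1,1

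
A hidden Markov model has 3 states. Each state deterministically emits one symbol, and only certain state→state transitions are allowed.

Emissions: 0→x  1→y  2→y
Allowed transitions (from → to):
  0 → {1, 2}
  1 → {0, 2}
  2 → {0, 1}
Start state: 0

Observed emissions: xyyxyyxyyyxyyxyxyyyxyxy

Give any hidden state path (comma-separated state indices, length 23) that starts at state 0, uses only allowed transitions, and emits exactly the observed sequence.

0,1,2,0,1,2,0,2,1,2,0,1,2,0,2,0,1,2,1,0,2,0,2

  pos 0: x in {0}, choose 0; start
  pos 1: y in {1,2}, choose 1; 0->1 ok
  pos 2: y in {1,2}, choose 2; 1->2 ok
  pos 3: x in {0}, choose 0; 2->0 ok
  pos 4: y in {1,2}, choose 1; 0->1 ok
  pos 5: y in {1,2}, choose 2; 1->2 ok
  pos 6: x in {0}, choose 0; 2->0 ok
  pos 7: y in {1,2}, choose 2; 0->2 ok
  pos 8: y in {1,2}, choose 1; 2->1 ok
  pos 9: y in {1,2}, choose 2; 1->2 ok
  pos 10: x in {0}, choose 0; 2->0 ok
  pos 11: y in {1,2}, choose 1; 0->1 ok
  pos 12: y in {1,2}, choose 2; 1->2 ok
  pos 13: x in {0}, choose 0; 2->0 ok
  pos 14: y in {1,2}, choose 2; 0->2 ok
  pos 15: x in {0}, choose 0; 2->0 ok
  pos 16: y in {1,2}, choose 1; 0->1 ok
  pos 17: y in {1,2}, choose 2; 1->2 ok
  pos 18: y in {1,2}, choose 1; 2->1 ok
  pos 19: x in {0}, choose 0; 1->0 ok
  pos 20: y in {1,2}, choose 2; 0->2 ok
  pos 21: x in {0}, choose 0; 2->0 ok
  pos 22: y in {1,2}, choose 2; 0->2 ok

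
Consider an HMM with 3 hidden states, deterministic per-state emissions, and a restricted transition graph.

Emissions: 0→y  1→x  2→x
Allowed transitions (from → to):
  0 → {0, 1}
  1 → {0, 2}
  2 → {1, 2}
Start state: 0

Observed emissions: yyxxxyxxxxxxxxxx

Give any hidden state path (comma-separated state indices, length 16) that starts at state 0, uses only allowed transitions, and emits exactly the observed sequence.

  [0] y  {0}  => 0  start
  [1] y  {0}  => 0  0->0 ok
  [2] x  {1,2}  => 1  0->1 ok
  [3] x  {1,2}  => 2  1->2 ok
  [4] x  {1,2}  => 1  2->1 ok
  [5] y  {0}  => 0  1->0 ok
  [6] x  {1,2}  => 1  0->1 ok
  [7] x  {1,2}  => 2  1->2 ok
  [8] x  {1,2}  => 1  2->1 ok
  [9] x  {1,2}  => 2  1->2 ok
  [10] x  {1,2}  => 1  2->1 ok
  [11] x  {1,2}  => 2  1->2 ok
  [12] x  {1,2}  => 1  2->1 ok
  [13] x  {1,2}  => 2  1->2 ok
  [14] x  {1,2}  => 2  2->2 ok
  [15] x  {1,2}  => 1  2->1 ok

0,0,1,2,1,0,1,2,1,2,1,2,1,2,2,1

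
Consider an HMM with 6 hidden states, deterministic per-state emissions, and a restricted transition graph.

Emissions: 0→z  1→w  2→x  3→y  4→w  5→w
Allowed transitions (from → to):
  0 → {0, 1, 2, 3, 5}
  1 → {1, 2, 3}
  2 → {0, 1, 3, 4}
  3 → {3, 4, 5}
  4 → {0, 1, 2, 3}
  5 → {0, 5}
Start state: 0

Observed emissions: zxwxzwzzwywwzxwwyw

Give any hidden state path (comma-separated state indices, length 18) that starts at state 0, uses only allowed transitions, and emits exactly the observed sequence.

0,2,1,2,0,5,0,0,1,3,5,5,0,2,1,1,3,5

  0: obs=z cand={0} pick 0 [start]
  1: obs=x cand={2} pick 2 [0->2 ok]
  2: obs=w cand={1,4,5} pick 1 [2->1 ok]
  3: obs=x cand={2} pick 2 [1->2 ok]
  4: obs=z cand={0} pick 0 [2->0 ok]
  5: obs=w cand={1,4,5} pick 5 [0->5 ok]
  6: obs=z cand={0} pick 0 [5->0 ok]
  7: obs=z cand={0} pick 0 [0->0 ok]
  8: obs=w cand={1,4,5} pick 1 [0->1 ok]
  9: obs=y cand={3} pick 3 [1->3 ok]
  10: obs=w cand={1,4,5} pick 5 [3->5 ok]
  11: obs=w cand={1,4,5} pick 5 [5->5 ok]
  12: obs=z cand={0} pick 0 [5->0 ok]
  13: obs=x cand={2} pick 2 [0->2 ok]
  14: obs=w cand={1,4,5} pick 1 [2->1 ok]
  15: obs=w cand={1,4,5} pick 1 [1->1 ok]
  16: obs=y cand={3} pick 3 [1->3 ok]
  17: obs=w cand={1,4,5} pick 5 [3->5 ok]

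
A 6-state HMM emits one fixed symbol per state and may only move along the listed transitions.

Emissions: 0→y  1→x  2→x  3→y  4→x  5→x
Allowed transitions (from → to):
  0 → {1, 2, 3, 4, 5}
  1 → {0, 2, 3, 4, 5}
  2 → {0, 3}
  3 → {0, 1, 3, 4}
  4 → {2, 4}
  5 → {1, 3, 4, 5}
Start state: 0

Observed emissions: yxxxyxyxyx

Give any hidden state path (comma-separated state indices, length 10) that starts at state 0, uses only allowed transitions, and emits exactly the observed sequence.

0,5,4,2,0,1,0,2,3,4

  pos 0: y in {0,3}, choose 0; start
  pos 1: x in {1,2,4,5}, choose 5; 0->5 ok
  pos 2: x in {1,2,4,5}, choose 4; 5->4 ok
  pos 3: x in {1,2,4,5}, choose 2; 4->2 ok
  pos 4: y in {0,3}, choose 0; 2->0 ok
  pos 5: x in {1,2,4,5}, choose 1; 0->1 ok
  pos 6: y in {0,3}, choose 0; 1->0 ok
  pos 7: x in {1,2,4,5}, choose 2; 0->2 ok
  pos 8: y in {0,3}, choose 3; 2->3 ok
  pos 9: x in {1,2,4,5}, choose 4; 3->4 ok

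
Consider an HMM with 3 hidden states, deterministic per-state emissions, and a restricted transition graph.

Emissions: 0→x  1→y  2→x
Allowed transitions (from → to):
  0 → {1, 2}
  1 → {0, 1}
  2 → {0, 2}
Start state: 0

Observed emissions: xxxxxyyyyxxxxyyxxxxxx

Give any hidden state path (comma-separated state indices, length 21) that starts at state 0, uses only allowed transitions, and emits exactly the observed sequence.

0,2,0,2,0,1,1,1,1,0,2,2,0,1,1,0,2,2,0,2,2

  [0] x  {0,2}  => 0  start
  [1] x  {0,2}  => 2  0->2 ok
  [2] x  {0,2}  => 0  2->0 ok
  [3] x  {0,2}  => 2  0->2 ok
  [4] x  {0,2}  => 0  2->0 ok
  [5] y  {1}  => 1  0->1 ok
  [6] y  {1}  => 1  1->1 ok
  [7] y  {1}  => 1  1->1 ok
  [8] y  {1}  => 1  1->1 ok
  [9] x  {0,2}  => 0  1->0 ok
  [10] x  {0,2}  => 2  0->2 ok
  [11] x  {0,2}  => 2  2->2 ok
  [12] x  {0,2}  => 0  2->0 ok
  [13] y  {1}  => 1  0->1 ok
  [14] y  {1}  => 1  1->1 ok
  [15] x  {0,2}  => 0  1->0 ok
  [16] x  {0,2}  => 2  0->2 ok
  [17] x  {0,2}  => 2  2->2 ok
  [18] x  {0,2}  => 0  2->0 ok
  [19] x  {0,2}  => 2  0->2 ok
  [20] x  {0,2}  => 2  2->2 ok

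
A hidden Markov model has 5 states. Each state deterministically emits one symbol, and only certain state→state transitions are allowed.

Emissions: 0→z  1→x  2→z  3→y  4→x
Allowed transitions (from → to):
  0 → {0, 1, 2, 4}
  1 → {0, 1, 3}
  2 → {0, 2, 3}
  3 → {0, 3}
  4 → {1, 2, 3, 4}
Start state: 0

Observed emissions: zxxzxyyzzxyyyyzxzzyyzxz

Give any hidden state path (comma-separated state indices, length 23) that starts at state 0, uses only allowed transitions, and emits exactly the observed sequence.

  [0] z  {0,2}  => 0  start
  [1] x  {1,4}  => 1  0->1 ok
  [2] x  {1,4}  => 1  1->1 ok
  [3] z  {0,2}  => 0  1->0 ok
  [4] x  {1,4}  => 4  0->4 ok
  [5] y  {3}  => 3  4->3 ok
  [6] y  {3}  => 3  3->3 ok
  [7] z  {0,2}  => 0  3->0 ok
  [8] z  {0,2}  => 0  0->0 ok
  [9] x  {1,4}  => 1  0->1 ok
  [10] y  {3}  => 3  1->3 ok
  [11] y  {3}  => 3  3->3 ok
  [12] y  {3}  => 3  3->3 ok
  [13] y  {3}  => 3  3->3 ok
  [14] z  {0,2}  => 0  3->0 ok
  [15] x  {1,4}  => 4  0->4 ok
  [16] z  {0,2}  => 2  4->2 ok
  [17] z  {0,2}  => 2  2->2 ok
  [18] y  {3}  => 3  2->3 ok
  [19] y  {3}  => 3  3->3 ok
  [20] z  {0,2}  => 0  3->0 ok
  [21] x  {1,4}  => 1  0->1 ok
  [22] z  {0,2}  => 0  1->0 ok

0,1,1,0,4,3,3,0,0,1,3,3,3,3,0,4,2,2,3,3,0,1,0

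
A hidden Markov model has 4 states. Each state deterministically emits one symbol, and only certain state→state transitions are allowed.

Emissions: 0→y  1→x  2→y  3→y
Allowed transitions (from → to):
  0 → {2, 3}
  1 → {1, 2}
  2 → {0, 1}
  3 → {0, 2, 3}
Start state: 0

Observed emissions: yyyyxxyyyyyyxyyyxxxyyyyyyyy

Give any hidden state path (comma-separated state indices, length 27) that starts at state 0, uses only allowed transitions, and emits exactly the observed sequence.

0,3,3,2,1,1,2,0,3,0,3,2,1,2,0,2,1,1,1,2,0,2,0,2,0,2,0

  0: obs=y cand={0,2,3} pick 0 [start]
  1: obs=y cand={0,2,3} pick 3 [0->3 ok]
  2: obs=y cand={0,2,3} pick 3 [3->3 ok]
  3: obs=y cand={0,2,3} pick 2 [3->2 ok]
  4: obs=x cand={1} pick 1 [2->1 ok]
  5: obs=x cand={1} pick 1 [1->1 ok]
  6: obs=y cand={0,2,3} pick 2 [1->2 ok]
  7: obs=y cand={0,2,3} pick 0 [2->0 ok]
  8: obs=y cand={0,2,3} pick 3 [0->3 ok]
  9: obs=y cand={0,2,3} pick 0 [3->0 ok]
  10: obs=y cand={0,2,3} pick 3 [0->3 ok]
  11: obs=y cand={0,2,3} pick 2 [3->2 ok]
  12: obs=x cand={1} pick 1 [2->1 ok]
  13: obs=y cand={0,2,3} pick 2 [1->2 ok]
  14: obs=y cand={0,2,3} pick 0 [2->0 ok]
  15: obs=y cand={0,2,3} pick 2 [0->2 ok]
  16: obs=x cand={1} pick 1 [2->1 ok]
  17: obs=x cand={1} pick 1 [1->1 ok]
  18: obs=x cand={1} pick 1 [1->1 ok]
  19: obs=y cand={0,2,3} pick 2 [1->2 ok]
  20: obs=y cand={0,2,3} pick 0 [2->0 ok]
  21: obs=y cand={0,2,3} pick 2 [0->2 ok]
  22: obs=y cand={0,2,3} pick 0 [2->0 ok]
  23: obs=y cand={0,2,3} pick 2 [0->2 ok]
  24: obs=y cand={0,2,3} pick 0 [2->0 ok]
  25: obs=y cand={0,2,3} pick 2 [0->2 ok]
  26: obs=y cand={0,2,3} pick 0 [2->0 ok]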